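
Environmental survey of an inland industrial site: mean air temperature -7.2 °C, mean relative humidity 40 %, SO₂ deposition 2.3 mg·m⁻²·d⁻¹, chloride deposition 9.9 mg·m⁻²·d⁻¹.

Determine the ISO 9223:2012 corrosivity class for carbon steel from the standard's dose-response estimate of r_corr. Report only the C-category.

C2

carbon steel: f(T) = +0.150·(T−10) [T≤10 °C] = -2.5800
  SO₂ term: 1.77·2.3^0.52·exp(0.02·40-2.5800) = 0.4603
  Sd branch = 0.102·Sd^0.62·e^(0.033·RH+0.04·T) = 1.186 μm/a
  r_corr = 0.4603 + 1.186 = 1.646 μm/a
ISO 9223 Table 2 (carbon steel): 1.3 < 1.65 ≤ 25 μm/a ⇒ C2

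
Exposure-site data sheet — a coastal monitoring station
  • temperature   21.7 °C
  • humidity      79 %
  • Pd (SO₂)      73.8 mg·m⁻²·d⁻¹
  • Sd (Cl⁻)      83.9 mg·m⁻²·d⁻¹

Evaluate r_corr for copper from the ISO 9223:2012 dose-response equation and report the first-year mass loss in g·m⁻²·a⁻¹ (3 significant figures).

r_corr = 21.1 g·m⁻²·a⁻¹

copper: temperature factor f = -0.080·(11.7) = -0.9360
  sulphur-dioxide contribution → 0.6725 μm/a
  chloride contribution → 1.687 μm/a
  ⇒ r_corr(copper) = 2.359 μm/a
Convert to mass loss: 2.359 μm/a × 8.96 g/cm³ = 21.14 g·m⁻²·a⁻¹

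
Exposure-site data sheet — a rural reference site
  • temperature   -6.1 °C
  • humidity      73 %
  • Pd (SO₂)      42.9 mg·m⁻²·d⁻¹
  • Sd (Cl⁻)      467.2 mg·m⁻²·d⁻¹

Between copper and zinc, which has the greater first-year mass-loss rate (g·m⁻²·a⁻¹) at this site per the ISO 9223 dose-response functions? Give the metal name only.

zinc

copper: temperature factor f = +0.126·(-16.1) = -2.0286
  Pd branch = 0.0053·Pd^0.26·e^(0.059·RH+f) = 0.1375 μm/a
  Cl⁻ term: 0.01025·467.2^0.27·exp(0.036·73+0.049·-6.1) = 0.5534
  r_corr = 0.1375 + 0.5534 = 0.6908 μm/a
  mass loss = 0.6908 μm/a × 8.96 g/cm³ = 6.19 g·m⁻²·a⁻¹
zinc: temperature factor f = +0.038·(-16.1) = -0.6118
  SO₂ term: 0.0129·42.9^0.44·exp(0.046·73-0.6118) = 1.051
  Cl⁻ term: 0.0175·467.2^0.57·exp(0.008·73+0.085·-6.1) = 0.621
  r_corr = 1.051 + 0.621 = 1.672 μm/a
  mass loss = 1.672 μm/a × 7.14 g/cm³ = 11.94 g·m⁻²·a⁻¹
Ordering by g·m⁻²·a⁻¹: zinc (11.9) > copper (6.19)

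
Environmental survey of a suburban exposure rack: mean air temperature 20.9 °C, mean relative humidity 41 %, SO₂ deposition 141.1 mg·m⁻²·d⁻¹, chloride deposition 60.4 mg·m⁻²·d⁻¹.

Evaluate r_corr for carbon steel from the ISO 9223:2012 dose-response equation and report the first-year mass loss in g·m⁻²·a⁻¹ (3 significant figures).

carbon steel: f(T) = -0.054·(T−10) [T>10 °C] = -0.5886
  SO₂ term: 1.77·141.1^0.52·exp(0.02·41-0.5886) = 29.26
  Sd branch = 0.102·Sd^0.62·e^(0.033·RH+0.04·T) = 11.57 μm/a
  r_corr = 29.26 + 11.57 = 40.83 μm/a
Convert to mass loss: 40.83 μm/a × 7.85 g/cm³ = 320.5 g·m⁻²·a⁻¹

r_corr = 321 g·m⁻²·a⁻¹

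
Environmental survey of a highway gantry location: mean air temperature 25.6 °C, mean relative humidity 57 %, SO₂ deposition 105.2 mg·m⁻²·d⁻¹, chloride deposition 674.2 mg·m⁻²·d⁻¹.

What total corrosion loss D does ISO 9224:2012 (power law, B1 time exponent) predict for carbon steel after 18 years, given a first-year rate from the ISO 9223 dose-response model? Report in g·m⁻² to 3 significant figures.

D(18) = 4.72e+03 g·m⁻²

carbon steel: f(T) = -0.054·(T−10) [T>10 °C] = -0.8424
  Pd branch = 1.77·Pd^0.52·e^(0.02·RH+f) = 26.83 μm/a
  Sd branch = 0.102·Sd^0.62·e^(0.033·RH+0.04·T) = 105.7 μm/a
  sum: 26.83 + 105.7 → r_corr = 132.5 μm/a
Power-law: D(18) = r_corr · 18^0.523
  D(18) = 132.5 × 18^0.523 = 132.5 × 4.534 = 600.9 μm
  Mass loss = 600.9 μm × 7.85 g/cm³ = 4717 g·m⁻²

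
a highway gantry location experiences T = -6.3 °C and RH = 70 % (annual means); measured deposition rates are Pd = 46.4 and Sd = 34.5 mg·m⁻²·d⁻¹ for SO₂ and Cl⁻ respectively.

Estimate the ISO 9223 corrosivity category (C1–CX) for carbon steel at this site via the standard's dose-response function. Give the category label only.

carbon steel: T≤10 °C ⇒ hinge +0.150·(-6.3−10) = -2.4450
  Pd branch = 1.77·Pd^0.52·e^(0.02·RH+f) = 4.579 μm/a
  Cl⁻ term: 0.102·34.5^0.62·exp(0.033·70+0.04·-6.3) = 7.175
  sum: 4.579 + 7.175 → r_corr = 11.75 μm/a
11.8 μm/a falls in (1.3, 25] for carbon steel → category C2

C2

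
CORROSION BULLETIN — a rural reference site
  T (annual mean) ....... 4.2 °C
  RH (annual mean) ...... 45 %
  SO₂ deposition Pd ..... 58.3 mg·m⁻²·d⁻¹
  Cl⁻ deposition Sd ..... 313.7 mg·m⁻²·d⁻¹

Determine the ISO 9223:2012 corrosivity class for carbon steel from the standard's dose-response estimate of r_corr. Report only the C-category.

C3

carbon steel: temperature factor f = +0.150·(-5.8) = -0.8700
  Pd branch = 1.77·Pd^0.52·e^(0.02·RH+f) = 15.11 μm/a
  Sd branch = 0.102·Sd^0.62·e^(0.033·RH+0.04·T) = 18.81 μm/a
  r_corr = 15.11 + 18.81 = 33.91 μm/a
ISO 9223 Table 2 (carbon steel): 25 < 33.9 ≤ 50 μm/a ⇒ C3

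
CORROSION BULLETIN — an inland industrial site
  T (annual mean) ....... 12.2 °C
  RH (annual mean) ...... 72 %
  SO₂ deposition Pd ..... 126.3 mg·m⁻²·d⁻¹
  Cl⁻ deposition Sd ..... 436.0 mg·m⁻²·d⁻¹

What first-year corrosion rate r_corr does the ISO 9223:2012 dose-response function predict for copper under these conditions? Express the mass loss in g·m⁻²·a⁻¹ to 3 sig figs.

r_corr = 21.3 g·m⁻²·a⁻¹

copper: temperature factor f = -0.080·(2.2) = -0.1760
  SO₂ term: 0.0053·126.3^0.26·exp(0.059·72-0.1760) = 1.094
  Cl⁻ term: 0.01025·436.0^0.27·exp(0.036·72+0.049·12.2) = 1.284
  sum: 1.094 + 1.284 → r_corr = 2.379 μm/a
Convert to mass loss: 2.379 μm/a × 8.96 g/cm³ = 21.31 g·m⁻²·a⁻¹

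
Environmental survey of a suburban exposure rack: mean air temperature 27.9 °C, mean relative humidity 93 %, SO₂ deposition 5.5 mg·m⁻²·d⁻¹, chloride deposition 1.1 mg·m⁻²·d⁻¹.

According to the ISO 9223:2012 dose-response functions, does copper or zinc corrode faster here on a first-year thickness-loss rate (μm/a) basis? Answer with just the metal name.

copper: temperature factor f = -0.080·(17.9) = -1.4320
  SO₂ term: 0.0053·5.5^0.26·exp(0.059·93-1.4320) = 0.4762
  Cl⁻ term: 0.01025·1.1^0.27·exp(0.036·93+0.049·27.9) = 1.174
  r_corr = 0.4762 + 1.174 = 1.65 μm/a
zinc: f(T) = -0.071·(T−10) [T>10 °C] = -1.2709
  Pd branch = 0.0129·Pd^0.44·e^(0.046·RH+f) = 0.5525 μm/a
  Sd branch = 0.0175·Sd^0.57·e^(0.008·RH+0.085·T) = 0.4166 μm/a
  sum: 0.5525 + 0.4166 → r_corr = 0.969 μm/a
Ordering by μm/a: copper (1.65) > zinc (0.969)

copper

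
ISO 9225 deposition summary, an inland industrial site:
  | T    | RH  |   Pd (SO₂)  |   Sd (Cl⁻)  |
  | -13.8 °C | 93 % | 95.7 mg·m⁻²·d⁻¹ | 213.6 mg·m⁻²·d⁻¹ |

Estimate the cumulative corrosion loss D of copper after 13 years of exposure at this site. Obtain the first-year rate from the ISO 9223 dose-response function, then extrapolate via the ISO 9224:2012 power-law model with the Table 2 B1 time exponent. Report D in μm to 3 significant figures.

D(13) = 4.65 μm

copper: temperature factor f = +0.126·(-23.8) = -2.9988
  sulphur-dioxide contribution → 0.2089 μm/a
  chloride contribution → 0.6311 μm/a
  ⇒ r_corr(copper) = 0.8399 μm/a
ISO 9224: D(t) = r_corr · t^b with b = 0.667 (copper, B1)
  D(13) = 0.8399 × 13^0.667 = 0.8399 × 5.534 = 4.648 μm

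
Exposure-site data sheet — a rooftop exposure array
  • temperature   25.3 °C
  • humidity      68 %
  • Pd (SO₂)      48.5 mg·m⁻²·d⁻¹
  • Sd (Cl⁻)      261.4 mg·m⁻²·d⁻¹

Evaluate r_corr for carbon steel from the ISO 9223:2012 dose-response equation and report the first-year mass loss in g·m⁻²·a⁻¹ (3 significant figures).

carbon steel: f(T) = -0.054·(T−10) [T>10 °C] = -0.8262
  SO₂ term: 1.77·48.5^0.52·exp(0.02·68-0.8262) = 22.72
  Sd branch = 0.102·Sd^0.62·e^(0.033·RH+0.04·T) = 83.44 μm/a
  r_corr = 22.72 + 83.44 = 106.2 μm/a
Convert to mass loss: 106.2 μm/a × 7.85 g/cm³ = 833.4 g·m⁻²·a⁻¹

r_corr = 833 g·m⁻²·a⁻¹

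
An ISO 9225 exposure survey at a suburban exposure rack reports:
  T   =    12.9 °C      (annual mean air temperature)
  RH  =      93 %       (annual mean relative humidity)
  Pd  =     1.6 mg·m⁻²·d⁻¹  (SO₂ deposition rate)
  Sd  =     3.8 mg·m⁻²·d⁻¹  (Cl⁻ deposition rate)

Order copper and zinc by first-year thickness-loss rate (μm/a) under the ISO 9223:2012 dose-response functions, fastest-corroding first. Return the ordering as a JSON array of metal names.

copper: temperature factor f = -0.080·(2.9) = -0.2320
  sulphur-dioxide contribution → 1.147 μm/a
  chloride contribution → 0.7867 μm/a
  ⇒ r_corr(copper) = 1.934 μm/a
zinc: T>10 °C ⇒ hinge -0.071·(12.9−10) = -0.2059
  sulphur-dioxide contribution → 0.9309 μm/a
  chloride contribution → 0.236 μm/a
  ⇒ r_corr(zinc) = 1.167 μm/a
Ordering by μm/a: copper (1.93) > zinc (1.17)

["copper", "zinc"]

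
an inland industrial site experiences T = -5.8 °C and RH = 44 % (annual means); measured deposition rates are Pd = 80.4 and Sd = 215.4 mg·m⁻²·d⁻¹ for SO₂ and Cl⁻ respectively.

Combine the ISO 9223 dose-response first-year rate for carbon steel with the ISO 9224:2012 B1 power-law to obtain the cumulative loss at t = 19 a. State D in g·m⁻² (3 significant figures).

D(19) = 497 g·m⁻²

carbon steel: f(T) = +0.150·(T−10) [T≤10 °C] = -2.3700
  SO₂ term: 1.77·80.4^0.52·exp(0.02·44-2.3700) = 3.905
  Cl⁻ term: 0.102·215.4^0.62·exp(0.033·44+0.04·-5.8) = 9.662
  r_corr = 3.905 + 9.662 = 13.57 μm/a
ISO 9224: D(t) = r_corr · t^b with b = 0.523 (carbon steel, B1)
  D(19) = 13.57 × 19^0.523 = 13.57 × 4.664 = 63.28 μm
  Mass loss = 63.28 μm × 7.85 g/cm³ = 496.7 g·m⁻²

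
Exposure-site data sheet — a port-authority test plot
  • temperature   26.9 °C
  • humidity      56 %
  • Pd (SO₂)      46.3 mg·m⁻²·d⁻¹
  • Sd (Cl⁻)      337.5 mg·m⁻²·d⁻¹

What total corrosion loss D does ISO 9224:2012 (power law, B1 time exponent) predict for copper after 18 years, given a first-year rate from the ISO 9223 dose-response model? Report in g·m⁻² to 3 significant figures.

copper: temperature factor f = -0.080·(16.9) = -1.3520
  SO₂ term: 0.0053·46.3^0.26·exp(0.059·56-1.3520) = 0.1012
  Cl⁻ term: 0.01025·337.5^0.27·exp(0.036·56+0.049·26.9) = 1.385
  r_corr = 0.1012 + 1.385 = 1.486 μm/a
Power-law: D(18) = r_corr · 18^0.667
  D(18) = 1.486 × 18^0.667 = 1.486 × 6.875 = 10.21 μm
  Mass loss = 10.21 μm × 8.96 g/cm³ = 91.53 g·m⁻²

D(18) = 91.5 g·m⁻²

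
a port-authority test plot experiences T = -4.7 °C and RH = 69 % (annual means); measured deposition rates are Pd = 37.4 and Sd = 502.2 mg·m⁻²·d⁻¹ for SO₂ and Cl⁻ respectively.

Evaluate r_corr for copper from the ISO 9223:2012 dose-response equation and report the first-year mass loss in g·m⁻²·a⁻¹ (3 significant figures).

r_corr = 5.81 g·m⁻²·a⁻¹

copper: f(T) = +0.126·(T−10) [T≤10 °C] = -1.8522
  SO₂ term: 0.0053·37.4^0.26·exp(0.059·69-1.8522) = 0.125
  Cl⁻ term: 0.01025·502.2^0.27·exp(0.036·69+0.049·-4.7) = 0.5233
  sum: 0.125 + 0.5233 → r_corr = 0.6483 μm/a
Convert to mass loss: 0.6483 μm/a × 8.96 g/cm³ = 5.808 g·m⁻²·a⁻¹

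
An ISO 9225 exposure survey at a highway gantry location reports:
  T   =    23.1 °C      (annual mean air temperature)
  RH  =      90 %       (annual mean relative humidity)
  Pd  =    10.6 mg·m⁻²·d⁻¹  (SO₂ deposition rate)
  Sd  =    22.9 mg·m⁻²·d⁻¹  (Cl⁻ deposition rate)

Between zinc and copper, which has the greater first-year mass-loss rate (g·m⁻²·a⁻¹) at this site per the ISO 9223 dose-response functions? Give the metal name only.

zinc: temperature factor f = -0.071·(13.1) = -0.9301
  Pd branch = 0.0129·Pd^0.44·e^(0.046·RH+f) = 0.9032 μm/a
  Sd branch = 0.0175·Sd^0.57·e^(0.008·RH+0.085·T) = 1.526 μm/a
  sum: 0.9032 + 1.526 → r_corr = 2.429 μm/a
  mass loss = 2.429 μm/a × 7.14 g/cm³ = 17.34 g·m⁻²·a⁻¹
copper: f(T) = -0.080·(T−10) [T>10 °C] = -1.0480
  SO₂ term: 0.0053·10.6^0.26·exp(0.059·90-1.0480) = 0.6947
  Cl⁻ term: 0.01025·22.9^0.27·exp(0.036·90+0.049·23.1) = 1.89
  sum: 0.6947 + 1.89 → r_corr = 2.585 μm/a
  mass loss = 2.585 μm/a × 8.96 g/cm³ = 23.16 g·m⁻²·a⁻¹
Ordering by g·m⁻²·a⁻¹: copper (23.2) > zinc (17.3)

copper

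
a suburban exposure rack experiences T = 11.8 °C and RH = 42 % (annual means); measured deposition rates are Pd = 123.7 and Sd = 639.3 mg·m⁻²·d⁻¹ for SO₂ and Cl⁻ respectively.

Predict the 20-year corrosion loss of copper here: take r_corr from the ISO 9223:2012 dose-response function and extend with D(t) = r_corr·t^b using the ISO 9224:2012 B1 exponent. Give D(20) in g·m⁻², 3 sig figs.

copper: T>10 °C ⇒ hinge -0.080·(11.8−10) = -0.1440
  Pd branch = 0.0053·Pd^0.26·e^(0.059·RH+f) = 0.1914 μm/a
  Cl⁻ term: 0.01025·639.3^0.27·exp(0.036·42+0.049·11.8) = 0.4743
  sum: 0.1914 + 0.4743 → r_corr = 0.6657 μm/a
ISO 9224: D(t) = r_corr · t^b with b = 0.667 (copper, B1)
  D(20) = 0.6657 × 20^0.667 = 0.6657 × 7.375 = 4.91 μm
  Mass loss = 4.91 μm × 8.96 g/cm³ = 43.99 g·m⁻²

D(20) = 44.0 g·m⁻²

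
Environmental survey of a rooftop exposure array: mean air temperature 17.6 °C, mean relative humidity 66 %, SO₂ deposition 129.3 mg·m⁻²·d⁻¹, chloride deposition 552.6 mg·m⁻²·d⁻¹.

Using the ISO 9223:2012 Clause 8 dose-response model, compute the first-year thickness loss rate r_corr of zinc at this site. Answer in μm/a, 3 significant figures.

r_corr = 6.17 μm/a

zinc: temperature factor f = -0.071·(7.6) = -0.5396
  Pd branch = 0.0129·Pd^0.44·e^(0.046·RH+f) = 1.33 μm/a
  Cl⁻ term: 0.0175·552.6^0.57·exp(0.008·66+0.085·17.6) = 4.844
  r_corr = 1.33 + 4.844 = 6.174 μm/a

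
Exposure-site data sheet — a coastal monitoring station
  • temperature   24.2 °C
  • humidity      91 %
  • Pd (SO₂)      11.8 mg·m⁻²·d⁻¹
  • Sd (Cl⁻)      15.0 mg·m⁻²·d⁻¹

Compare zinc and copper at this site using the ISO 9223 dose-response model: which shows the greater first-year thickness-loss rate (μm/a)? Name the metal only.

copper

zinc: temperature factor f = -0.071·(14.2) = -1.0082
  Pd branch = 0.0129·Pd^0.44·e^(0.046·RH+f) = 0.9169 μm/a
  Cl⁻ term: 0.0175·15.0^0.57·exp(0.008·91+0.085·24.2) = 1.327
  r_corr = 0.9169 + 1.327 = 2.244 μm/a
copper: temperature factor f = -0.080·(14.2) = -1.1360
  SO₂ term: 0.0053·11.8^0.26·exp(0.059·91-1.1360) = 0.694
  Sd branch = 0.01025·Sd^0.27·e^(0.036·RH+0.049·T) = 1.845 μm/a
  r_corr = 0.694 + 1.845 = 2.539 μm/a
Ordering by μm/a: copper (2.54) > zinc (2.24)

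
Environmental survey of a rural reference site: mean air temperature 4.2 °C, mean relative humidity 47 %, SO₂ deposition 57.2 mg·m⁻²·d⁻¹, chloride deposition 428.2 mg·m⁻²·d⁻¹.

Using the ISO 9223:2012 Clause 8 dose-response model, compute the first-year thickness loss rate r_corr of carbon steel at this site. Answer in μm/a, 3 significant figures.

r_corr = 39.9 μm/a

carbon steel: f(T) = +0.150·(T−10) [T≤10 °C] = -0.8700
  SO₂ term: 1.77·57.2^0.52·exp(0.02·47-0.8700) = 15.57
  Cl⁻ term: 0.102·428.2^0.62·exp(0.033·47+0.04·4.2) = 24.37
  sum: 15.57 + 24.37 → r_corr = 39.93 μm/a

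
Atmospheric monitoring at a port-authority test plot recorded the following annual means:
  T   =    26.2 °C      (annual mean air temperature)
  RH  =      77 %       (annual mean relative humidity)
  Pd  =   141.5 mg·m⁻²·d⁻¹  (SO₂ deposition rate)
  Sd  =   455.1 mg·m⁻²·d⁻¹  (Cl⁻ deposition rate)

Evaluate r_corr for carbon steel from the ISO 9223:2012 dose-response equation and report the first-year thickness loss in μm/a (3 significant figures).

carbon steel: temperature factor f = -0.054·(16.2) = -0.8748
  Pd branch = 1.77·Pd^0.52·e^(0.02·RH+f) = 45.21 μm/a
  Sd branch = 0.102·Sd^0.62·e^(0.033·RH+0.04·T) = 164.2 μm/a
  sum: 45.21 + 164.2 → r_corr = 209.4 μm/a

r_corr = 209 μm/a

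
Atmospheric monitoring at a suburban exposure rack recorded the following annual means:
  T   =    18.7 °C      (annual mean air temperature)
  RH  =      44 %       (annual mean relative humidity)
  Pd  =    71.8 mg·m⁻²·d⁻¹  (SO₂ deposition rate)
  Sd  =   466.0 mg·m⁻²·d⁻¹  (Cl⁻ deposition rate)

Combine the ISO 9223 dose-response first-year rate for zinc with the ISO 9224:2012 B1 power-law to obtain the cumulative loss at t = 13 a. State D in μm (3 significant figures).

zinc: T>10 °C ⇒ hinge -0.071·(18.7−10) = -0.6177
  SO₂ term: 0.0129·71.8^0.44·exp(0.046·44-0.6177) = 0.3452
  Sd branch = 0.0175·Sd^0.57·e^(0.008·RH+0.085·T) = 4.048 μm/a
  r_corr = 0.3452 + 4.048 = 4.393 μm/a
Power-law: D(13) = r_corr · 13^0.813
  D(13) = 4.393 × 13^0.813 = 4.393 × 8.047 = 35.35 μm

D(13) = 35.3 μm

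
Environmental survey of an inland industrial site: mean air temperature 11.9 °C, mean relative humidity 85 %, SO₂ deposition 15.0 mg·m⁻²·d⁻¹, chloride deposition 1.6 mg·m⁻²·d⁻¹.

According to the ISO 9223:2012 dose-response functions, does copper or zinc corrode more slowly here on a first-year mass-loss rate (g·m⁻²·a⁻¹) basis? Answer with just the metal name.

zinc

copper: temperature factor f = -0.080·(1.9) = -0.1520
  Pd branch = 0.0053·Pd^0.26·e^(0.059·RH+f) = 1.387 μm/a
  Sd branch = 0.01025·Sd^0.27·e^(0.036·RH+0.049·T) = 0.4446 μm/a
  r_corr = 1.387 + 0.4446 = 1.832 μm/a
  mass loss = 1.832 μm/a × 8.96 g/cm³ = 16.41 g·m⁻²·a⁻¹
zinc: temperature factor f = -0.071·(1.9) = -0.1349
  Pd branch = 0.0129·Pd^0.44·e^(0.046·RH+f) = 1.852 μm/a
  Sd branch = 0.0175·Sd^0.57·e^(0.008·RH+0.085·T) = 0.1242 μm/a
  sum: 1.852 + 0.1242 → r_corr = 1.976 μm/a
  mass loss = 1.976 μm/a × 7.14 g/cm³ = 14.11 g·m⁻²·a⁻¹
Ordering by g·m⁻²·a⁻¹: copper (16.4) > zinc (14.1)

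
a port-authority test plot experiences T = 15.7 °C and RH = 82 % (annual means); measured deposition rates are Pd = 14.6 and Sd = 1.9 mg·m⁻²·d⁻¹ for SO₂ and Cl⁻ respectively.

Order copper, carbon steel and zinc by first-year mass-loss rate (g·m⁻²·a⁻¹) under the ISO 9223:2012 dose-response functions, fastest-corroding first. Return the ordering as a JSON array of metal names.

["carbon steel", "copper", "zinc"]

copper: f(T) = -0.080·(T−10) [T>10 °C] = -0.4560
  sulphur-dioxide contribution → 0.8513 μm/a
  chloride contribution → 0.5036 μm/a
  total first-year rate 1.355 μm/a
  mass loss = 1.355 μm/a × 8.96 g/cm³ = 12.14 g·m⁻²·a⁻¹
carbon steel: T>10 °C ⇒ hinge -0.054·(15.7−10) = -0.3078
  sulphur-dioxide contribution → 27.04 μm/a
  chloride contribution → 4.26 μm/a
  total first-year rate 31.3 μm/a
  mass loss = 31.3 μm/a × 7.85 g/cm³ = 245.7 g·m⁻²·a⁻¹
zinc: f(T) = -0.071·(T−10) [T>10 °C] = -0.4047
  sulphur-dioxide contribution → 1.217 μm/a
  chloride contribution → 0.1847 μm/a
  ⇒ r_corr(zinc) = 1.402 μm/a
  mass loss = 1.402 μm/a × 7.14 g/cm³ = 10.01 g·m⁻²·a⁻¹
Ordering by g·m⁻²·a⁻¹: carbon steel (246) > copper (12.1) > zinc (10)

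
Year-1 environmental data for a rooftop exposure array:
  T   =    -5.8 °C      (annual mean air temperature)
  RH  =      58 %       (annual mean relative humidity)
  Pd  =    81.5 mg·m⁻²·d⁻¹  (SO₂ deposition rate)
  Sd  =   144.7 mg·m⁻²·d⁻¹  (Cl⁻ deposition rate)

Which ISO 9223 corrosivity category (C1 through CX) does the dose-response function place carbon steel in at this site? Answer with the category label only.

carbon steel: T≤10 °C ⇒ hinge +0.150·(-5.8−10) = -2.3700
  Pd branch = 1.77·Pd^0.52·e^(0.02·RH+f) = 5.203 μm/a
  Sd branch = 0.102·Sd^0.62·e^(0.033·RH+0.04·T) = 11.98 μm/a
  sum: 5.203 + 11.98 → r_corr = 17.19 μm/a
ISO 9223 Table 2 (carbon steel): 1.3 < 17.2 ≤ 25 μm/a ⇒ C2

C2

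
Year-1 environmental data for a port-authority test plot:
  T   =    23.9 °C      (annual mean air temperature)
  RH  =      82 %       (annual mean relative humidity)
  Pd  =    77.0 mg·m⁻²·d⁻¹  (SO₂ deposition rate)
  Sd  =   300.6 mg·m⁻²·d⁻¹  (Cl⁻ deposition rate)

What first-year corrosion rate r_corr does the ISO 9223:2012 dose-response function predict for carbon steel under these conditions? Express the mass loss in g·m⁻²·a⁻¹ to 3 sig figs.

r_corr = 1.40e+03 g·m⁻²·a⁻¹

carbon steel: temperature factor f = -0.054·(13.9) = -0.7506
  Pd branch = 1.77·Pd^0.52·e^(0.02·RH+f) = 41.23 μm/a
  Sd branch = 0.102·Sd^0.62·e^(0.033·RH+0.04·T) = 136.6 μm/a
  r_corr = 41.23 + 136.6 = 177.8 μm/a
Convert to mass loss: 177.8 μm/a × 7.85 g/cm³ = 1396 g·m⁻²·a⁻¹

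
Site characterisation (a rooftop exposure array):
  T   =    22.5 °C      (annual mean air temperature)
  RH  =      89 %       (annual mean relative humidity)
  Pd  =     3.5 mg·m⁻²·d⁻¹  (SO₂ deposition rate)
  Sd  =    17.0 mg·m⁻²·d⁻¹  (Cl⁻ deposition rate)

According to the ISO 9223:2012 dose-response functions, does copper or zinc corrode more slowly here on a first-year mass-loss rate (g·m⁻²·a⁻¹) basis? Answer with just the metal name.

copper: f(T) = -0.080·(T−10) [T>10 °C] = -1.0000
  Pd branch = 0.0053·Pd^0.26·e^(0.059·RH+f) = 0.5151 μm/a
  Cl⁻ term: 0.01025·17.0^0.27·exp(0.036·89+0.049·22.5) = 1.634
  r_corr = 0.5151 + 1.634 = 2.149 μm/a
  mass loss = 2.149 μm/a × 8.96 g/cm³ = 19.26 g·m⁻²·a⁻¹
zinc: f(T) = -0.071·(T−10) [T>10 °C] = -0.8875
  Pd branch = 0.0129·Pd^0.44·e^(0.046·RH+f) = 0.5528 μm/a
  Sd branch = 0.0175·Sd^0.57·e^(0.008·RH+0.085·T) = 1.214 μm/a
  r_corr = 0.5528 + 1.214 = 1.767 μm/a
  mass loss = 1.767 μm/a × 7.14 g/cm³ = 12.61 g·m⁻²·a⁻¹
Ordering by g·m⁻²·a⁻¹: copper (19.3) > zinc (12.6)

zinc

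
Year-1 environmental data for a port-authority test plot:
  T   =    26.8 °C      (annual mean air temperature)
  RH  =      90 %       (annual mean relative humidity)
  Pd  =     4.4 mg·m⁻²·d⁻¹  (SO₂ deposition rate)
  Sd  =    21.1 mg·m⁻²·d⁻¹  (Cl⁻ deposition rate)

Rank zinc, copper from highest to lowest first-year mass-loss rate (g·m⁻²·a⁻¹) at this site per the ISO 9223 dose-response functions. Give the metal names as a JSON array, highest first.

zinc: f(T) = -0.071·(T−10) [T>10 °C] = -1.1928
  sulphur-dioxide contribution → 0.4717 μm/a
  chloride contribution → 1.995 μm/a
  ⇒ r_corr(zinc) = 2.466 μm/a
  mass loss = 2.466 μm/a × 7.14 g/cm³ = 17.61 g·m⁻²·a⁻¹
copper: T>10 °C ⇒ hinge -0.080·(26.8−10) = -1.3440
  sulphur-dioxide contribution → 0.4111 μm/a
  chloride contribution → 2.217 μm/a
  total first-year rate 2.628 μm/a
  mass loss = 2.628 μm/a × 8.96 g/cm³ = 23.55 g·m⁻²·a⁻¹
Ordering by g·m⁻²·a⁻¹: copper (23.5) > zinc (17.6)

["copper", "zinc"]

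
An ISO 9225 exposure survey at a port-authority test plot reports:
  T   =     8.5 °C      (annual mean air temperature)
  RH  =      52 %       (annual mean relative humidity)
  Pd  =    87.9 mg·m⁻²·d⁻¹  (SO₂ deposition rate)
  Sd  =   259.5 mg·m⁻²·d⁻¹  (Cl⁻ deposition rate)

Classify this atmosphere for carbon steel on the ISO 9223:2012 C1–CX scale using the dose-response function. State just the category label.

carbon steel: T≤10 °C ⇒ hinge +0.150·(8.5−10) = -0.2250
  SO₂ term: 1.77·87.9^0.52·exp(0.02·52-0.2250) = 41
  Cl⁻ term: 0.102·259.5^0.62·exp(0.033·52+0.04·8.5) = 25.02
  sum: 41 + 25.02 → r_corr = 66.02 μm/a
Category bounds: 50…80 μm/a bracket r_corr ⇒ C4

C4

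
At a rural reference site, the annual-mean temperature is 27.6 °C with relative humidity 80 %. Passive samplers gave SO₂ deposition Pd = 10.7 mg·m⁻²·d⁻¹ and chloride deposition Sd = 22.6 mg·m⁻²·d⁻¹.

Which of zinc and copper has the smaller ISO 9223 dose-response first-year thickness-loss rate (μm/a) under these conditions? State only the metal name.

zinc: temperature factor f = -0.071·(17.6) = -1.2496
  sulphur-dioxide contribution → 0.4159 μm/a
  chloride contribution → 2.05 μm/a
  ⇒ r_corr(zinc) = 2.466 μm/a
copper: T>10 °C ⇒ hinge -0.080·(27.6−10) = -1.4080
  sulphur-dioxide contribution → 0.2693 μm/a
  chloride contribution → 1.638 μm/a
  total first-year rate 1.908 μm/a
Ordering by μm/a: zinc (2.47) > copper (1.91)

copper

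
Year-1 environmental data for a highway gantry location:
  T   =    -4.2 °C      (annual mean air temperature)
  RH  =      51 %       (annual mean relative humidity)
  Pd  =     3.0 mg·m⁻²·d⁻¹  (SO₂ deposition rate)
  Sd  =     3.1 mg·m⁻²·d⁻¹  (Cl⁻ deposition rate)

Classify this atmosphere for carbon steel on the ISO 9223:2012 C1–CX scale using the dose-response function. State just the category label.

carbon steel: temperature factor f = +0.150·(-14.2) = -2.1300
  Pd branch = 1.77·Pd^0.52·e^(0.02·RH+f) = 1.033 μm/a
  Sd branch = 0.102·Sd^0.62·e^(0.033·RH+0.04·T) = 0.9358 μm/a
  r_corr = 1.033 + 0.9358 = 1.969 μm/a
ISO 9223 Table 2 (carbon steel): 1.3 < 1.97 ≤ 25 μm/a ⇒ C2

C2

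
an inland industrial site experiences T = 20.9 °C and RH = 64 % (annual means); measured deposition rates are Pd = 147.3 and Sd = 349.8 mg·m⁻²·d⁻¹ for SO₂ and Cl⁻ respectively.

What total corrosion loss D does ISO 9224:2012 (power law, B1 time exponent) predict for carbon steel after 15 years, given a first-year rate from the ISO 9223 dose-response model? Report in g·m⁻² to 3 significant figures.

D(15) = 3.91e+03 g·m⁻²

carbon steel: f(T) = -0.054·(T−10) [T>10 °C] = -0.5886
  SO₂ term: 1.77·147.3^0.52·exp(0.02·64-0.5886) = 47.39
  Sd branch = 0.102·Sd^0.62·e^(0.033·RH+0.04·T) = 73.46 μm/a
  sum: 47.39 + 73.46 → r_corr = 120.9 μm/a
ISO 9224: D(t) = r_corr · t^b with b = 0.523 (carbon steel, B1)
  D(15) = 120.9 × 15^0.523 = 120.9 × 4.122 = 498.2 μm
  Mass loss = 498.2 μm × 7.85 g/cm³ = 3910 g·m⁻²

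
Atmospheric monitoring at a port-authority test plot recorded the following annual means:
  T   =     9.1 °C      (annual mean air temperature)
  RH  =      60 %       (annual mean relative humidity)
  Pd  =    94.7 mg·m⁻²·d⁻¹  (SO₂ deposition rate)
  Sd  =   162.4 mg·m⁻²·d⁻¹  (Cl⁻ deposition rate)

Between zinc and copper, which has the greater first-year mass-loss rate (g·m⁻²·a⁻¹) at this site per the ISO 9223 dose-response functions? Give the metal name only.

zinc: temperature factor f = +0.038·(-0.9) = -0.0342
  Pd branch = 0.0129·Pd^0.44·e^(0.046·RH+f) = 1.459 μm/a
  Sd branch = 0.0175·Sd^0.57·e^(0.008·RH+0.085·T) = 1.115 μm/a
  sum: 1.459 + 1.115 → r_corr = 2.574 μm/a
  mass loss = 2.574 μm/a × 7.14 g/cm³ = 18.38 g·m⁻²·a⁻¹
copper: f(T) = +0.126·(T−10) [T≤10 °C] = -0.1134
  SO₂ term: 0.0053·94.7^0.26·exp(0.059·60-0.1134) = 0.5325
  Sd branch = 0.01025·Sd^0.27·e^(0.036·RH+0.049·T) = 0.5487 μm/a
  sum: 0.5325 + 0.5487 → r_corr = 1.081 μm/a
  mass loss = 1.081 μm/a × 8.96 g/cm³ = 9.687 g·m⁻²·a⁻¹
Ordering by g·m⁻²·a⁻¹: zinc (18.4) > copper (9.69)

zinc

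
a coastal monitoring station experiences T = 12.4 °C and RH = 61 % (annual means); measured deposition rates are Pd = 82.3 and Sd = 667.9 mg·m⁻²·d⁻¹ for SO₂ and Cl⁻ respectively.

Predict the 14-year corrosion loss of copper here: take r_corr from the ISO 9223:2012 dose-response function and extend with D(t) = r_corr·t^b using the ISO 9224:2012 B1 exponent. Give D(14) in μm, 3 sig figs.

D(14) = 8.62 μm

copper: T>10 °C ⇒ hinge -0.080·(12.4−10) = -0.1920
  Pd branch = 0.0053·Pd^0.26·e^(0.059·RH+f) = 0.5034 μm/a
  Sd branch = 0.01025·Sd^0.27·e^(0.036·RH+0.049·T) = 0.9795 μm/a
  sum: 0.5034 + 0.9795 → r_corr = 1.483 μm/a
Power-law: D(14) = r_corr · 14^0.667
  D(14) = 1.483 × 14^0.667 = 1.483 × 5.814 = 8.621 μm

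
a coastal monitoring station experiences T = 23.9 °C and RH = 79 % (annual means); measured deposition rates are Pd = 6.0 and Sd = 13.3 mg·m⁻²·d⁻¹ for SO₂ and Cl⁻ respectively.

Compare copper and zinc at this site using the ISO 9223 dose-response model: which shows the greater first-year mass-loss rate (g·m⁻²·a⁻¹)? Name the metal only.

copper

copper: f(T) = -0.080·(T−10) [T>10 °C] = -1.1120
  Pd branch = 0.0053·Pd^0.26·e^(0.059·RH+f) = 0.2937 μm/a
  Cl⁻ term: 0.01025·13.3^0.27·exp(0.036·79+0.049·23.9) = 1.143
  sum: 0.2937 + 1.143 → r_corr = 1.436 μm/a
  mass loss = 1.436 μm/a × 8.96 g/cm³ = 12.87 g·m⁻²·a⁻¹
zinc: f(T) = -0.071·(T−10) [T>10 °C] = -0.9869
  SO₂ term: 0.0129·6.0^0.44·exp(0.046·79-0.9869) = 0.4005
  Sd branch = 0.0175·Sd^0.57·e^(0.008·RH+0.085·T) = 1.097 μm/a
  r_corr = 0.4005 + 1.097 = 1.498 μm/a
  mass loss = 1.498 μm/a × 7.14 g/cm³ = 10.7 g·m⁻²·a⁻¹
Ordering by g·m⁻²·a⁻¹: copper (12.9) > zinc (10.7)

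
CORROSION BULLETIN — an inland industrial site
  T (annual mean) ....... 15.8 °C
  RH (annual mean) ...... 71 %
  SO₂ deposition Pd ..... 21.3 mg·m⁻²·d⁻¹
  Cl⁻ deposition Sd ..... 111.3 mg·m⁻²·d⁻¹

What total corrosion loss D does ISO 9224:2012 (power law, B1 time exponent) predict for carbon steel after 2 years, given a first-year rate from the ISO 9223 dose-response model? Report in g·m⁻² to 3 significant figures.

D(2) = 715 g·m⁻²

carbon steel: f(T) = -0.054·(T−10) [T>10 °C] = -0.3132
  SO₂ term: 1.77·21.3^0.52·exp(0.02·71-0.3132) = 26.27
  Sd branch = 0.102·Sd^0.62·e^(0.033·RH+0.04·T) = 37.11 μm/a
  r_corr = 26.27 + 37.11 = 63.37 μm/a
Long-term exponent b (ISO 9224 Table 2, B1) = 0.523
  D(2) = 63.37 × 2^0.523 = 63.37 × 1.437 = 91.06 μm
  Mass loss = 91.06 μm × 7.85 g/cm³ = 714.9 g·m⁻²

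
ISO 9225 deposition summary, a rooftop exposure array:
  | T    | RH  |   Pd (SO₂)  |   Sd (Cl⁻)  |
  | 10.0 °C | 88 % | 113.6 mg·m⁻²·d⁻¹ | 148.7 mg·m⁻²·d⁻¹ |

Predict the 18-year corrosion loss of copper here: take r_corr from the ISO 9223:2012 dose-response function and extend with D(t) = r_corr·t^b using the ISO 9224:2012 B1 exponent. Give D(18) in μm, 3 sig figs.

D(18) = 33.0 μm

copper: f(T) = +0.126·(T−10) [T≤10 °C] = +0.0000
  Pd branch = 0.0053·Pd^0.26·e^(0.059·RH+f) = 3.262 μm/a
  Sd branch = 0.01025·Sd^0.27·e^(0.036·RH+0.049·T) = 1.534 μm/a
  r_corr = 3.262 + 1.534 = 4.797 μm/a
Power-law: D(18) = r_corr · 18^0.667
  D(18) = 4.797 × 18^0.667 = 4.797 × 6.875 = 32.98 μm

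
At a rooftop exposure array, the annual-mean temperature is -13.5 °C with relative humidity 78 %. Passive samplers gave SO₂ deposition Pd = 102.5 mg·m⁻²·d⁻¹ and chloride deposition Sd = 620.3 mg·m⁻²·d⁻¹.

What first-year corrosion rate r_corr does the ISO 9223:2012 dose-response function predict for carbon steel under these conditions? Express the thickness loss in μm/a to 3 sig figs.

r_corr = 44.8 μm/a

carbon steel: T≤10 °C ⇒ hinge +0.150·(-13.5−10) = -3.5250
  Pd branch = 1.77·Pd^0.52·e^(0.02·RH+f) = 2.755 μm/a
  Cl⁻ term: 0.102·620.3^0.62·exp(0.033·78+0.04·-13.5) = 42.01
  r_corr = 2.755 + 42.01 = 44.77 μm/a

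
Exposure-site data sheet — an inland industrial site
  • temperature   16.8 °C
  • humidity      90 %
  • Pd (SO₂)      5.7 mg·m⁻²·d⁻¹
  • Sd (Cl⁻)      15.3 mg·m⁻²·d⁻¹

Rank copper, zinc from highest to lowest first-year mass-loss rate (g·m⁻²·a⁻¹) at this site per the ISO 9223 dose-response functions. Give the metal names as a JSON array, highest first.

copper: T>10 °C ⇒ hinge -0.080·(16.8−10) = -0.5440
  SO₂ term: 0.0053·5.7^0.26·exp(0.059·90-0.5440) = 0.9787
  Sd branch = 0.01025·Sd^0.27·e^(0.036·RH+0.049·T) = 1.245 μm/a
  r_corr = 0.9787 + 1.245 = 2.224 μm/a
  mass loss = 2.224 μm/a × 8.96 g/cm³ = 19.93 g·m⁻²·a⁻¹
zinc: f(T) = -0.071·(T−10) [T>10 °C] = -0.4828
  SO₂ term: 0.0129·5.7^0.44·exp(0.046·90-0.4828) = 1.075
  Sd branch = 0.0175·Sd^0.57·e^(0.008·RH+0.085·T) = 0.7099 μm/a
  r_corr = 1.075 + 0.7099 = 1.785 μm/a
  mass loss = 1.785 μm/a × 7.14 g/cm³ = 12.75 g·m⁻²·a⁻¹
Ordering by g·m⁻²·a⁻¹: copper (19.9) > zinc (12.7)

["copper", "zinc"]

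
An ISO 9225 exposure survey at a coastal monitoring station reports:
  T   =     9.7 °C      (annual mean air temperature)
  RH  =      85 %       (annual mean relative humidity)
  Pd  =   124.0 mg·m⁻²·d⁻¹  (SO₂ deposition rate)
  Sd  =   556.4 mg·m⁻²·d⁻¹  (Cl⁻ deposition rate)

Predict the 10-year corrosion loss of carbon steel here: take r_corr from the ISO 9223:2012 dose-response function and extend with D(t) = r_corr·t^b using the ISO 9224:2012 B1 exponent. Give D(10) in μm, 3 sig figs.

D(10) = 796 μm

carbon steel: temperature factor f = +0.150·(-0.3) = -0.0450
  SO₂ term: 1.77·124.0^0.52·exp(0.02·85-0.0450) = 113.6
  Cl⁻ term: 0.102·556.4^0.62·exp(0.033·85+0.04·9.7) = 125.2
  sum: 113.6 + 125.2 → r_corr = 238.7 μm/a
Power-law: D(10) = r_corr · 10^0.523
  D(10) = 238.7 × 10^0.523 = 238.7 × 3.334 = 796 μm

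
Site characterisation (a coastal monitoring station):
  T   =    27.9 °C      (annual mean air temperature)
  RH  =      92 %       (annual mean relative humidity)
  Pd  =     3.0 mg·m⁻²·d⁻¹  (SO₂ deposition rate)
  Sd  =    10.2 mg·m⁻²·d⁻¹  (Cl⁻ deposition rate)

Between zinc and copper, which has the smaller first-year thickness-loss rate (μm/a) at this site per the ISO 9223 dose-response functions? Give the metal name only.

zinc: temperature factor f = -0.071·(17.9) = -1.2709
  SO₂ term: 0.0129·3.0^0.44·exp(0.046·92-1.2709) = 0.4041
  Sd branch = 0.0175·Sd^0.57·e^(0.008·RH+0.085·T) = 1.471 μm/a
  r_corr = 0.4041 + 1.471 = 1.875 μm/a
copper: T>10 °C ⇒ hinge -0.080·(27.9−10) = -1.4320
  SO₂ term: 0.0053·3.0^0.26·exp(0.059·92-1.4320) = 0.3835
  Sd branch = 0.01025·Sd^0.27·e^(0.036·RH+0.049·T) = 2.066 μm/a
  r_corr = 0.3835 + 2.066 = 2.45 μm/a
Ordering by μm/a: copper (2.45) > zinc (1.87)

zinc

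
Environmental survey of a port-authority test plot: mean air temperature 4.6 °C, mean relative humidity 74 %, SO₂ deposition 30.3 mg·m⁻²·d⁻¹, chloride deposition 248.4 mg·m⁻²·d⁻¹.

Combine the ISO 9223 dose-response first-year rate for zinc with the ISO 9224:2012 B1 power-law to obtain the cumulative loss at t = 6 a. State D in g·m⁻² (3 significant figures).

D(6) = 76.7 g·m⁻²

zinc: f(T) = +0.038·(T−10) [T≤10 °C] = -0.2052
  Pd branch = 0.0129·Pd^0.44·e^(0.046·RH+f) = 1.418 μm/a
  Sd branch = 0.0175·Sd^0.57·e^(0.008·RH+0.085·T) = 1.084 μm/a
  r_corr = 1.418 + 1.084 = 2.502 μm/a
ISO 9224: D(t) = r_corr · t^b with b = 0.813 (zinc, B1)
  D(6) = 2.502 × 6^0.813 = 2.502 × 4.292 = 10.74 μm
  Mass loss = 10.74 μm × 7.14 g/cm³ = 76.68 g·m⁻²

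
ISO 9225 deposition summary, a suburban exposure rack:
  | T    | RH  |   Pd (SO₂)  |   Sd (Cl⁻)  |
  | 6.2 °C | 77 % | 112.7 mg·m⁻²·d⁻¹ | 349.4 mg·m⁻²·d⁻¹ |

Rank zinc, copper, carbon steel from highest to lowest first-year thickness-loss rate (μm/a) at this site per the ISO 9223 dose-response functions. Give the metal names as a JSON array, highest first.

["carbon steel", "zinc", "copper"]

zinc: T≤10 °C ⇒ hinge +0.038·(6.2−10) = -0.1444
  sulphur-dioxide contribution → 3.083 μm/a
  chloride contribution → 1.546 μm/a
  ⇒ r_corr(zinc) = 4.629 μm/a
copper: f(T) = +0.126·(T−10) [T≤10 °C] = -0.4788
  sulphur-dioxide contribution → 1.054 μm/a
  chloride contribution → 1.08 μm/a
  total first-year rate 2.133 μm/a
carbon steel: T≤10 °C ⇒ hinge +0.150·(6.2−10) = -0.5700
  sulphur-dioxide contribution → 54.48 μm/a
  chloride contribution → 62.62 μm/a
  total first-year rate 117.1 μm/a
Ordering by μm/a: carbon steel (117) > zinc (4.63) > copper (2.13)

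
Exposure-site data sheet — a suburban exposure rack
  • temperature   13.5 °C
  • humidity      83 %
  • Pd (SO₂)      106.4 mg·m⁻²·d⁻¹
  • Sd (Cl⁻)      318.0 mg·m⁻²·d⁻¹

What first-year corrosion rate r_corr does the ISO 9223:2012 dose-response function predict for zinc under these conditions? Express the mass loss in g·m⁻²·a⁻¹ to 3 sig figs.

r_corr = 45.9 g·m⁻²·a⁻¹

zinc: T>10 °C ⇒ hinge -0.071·(13.5−10) = -0.2485
  SO₂ term: 0.0129·106.4^0.44·exp(0.046·83-0.2485) = 3.57
  Cl⁻ term: 0.0175·318.0^0.57·exp(0.008·83+0.085·13.5) = 2.859
  sum: 3.57 + 2.859 → r_corr = 6.428 μm/a
Convert to mass loss: 6.428 μm/a × 7.14 g/cm³ = 45.9 g·m⁻²·a⁻¹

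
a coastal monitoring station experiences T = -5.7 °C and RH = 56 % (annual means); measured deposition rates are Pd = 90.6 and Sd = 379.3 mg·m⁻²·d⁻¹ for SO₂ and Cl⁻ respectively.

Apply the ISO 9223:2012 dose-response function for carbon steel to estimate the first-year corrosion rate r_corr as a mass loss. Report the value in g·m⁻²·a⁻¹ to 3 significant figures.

r_corr = 203 g·m⁻²·a⁻¹

carbon steel: f(T) = +0.150·(T−10) [T≤10 °C] = -2.3550
  sulphur-dioxide contribution → 5.362 μm/a
  chloride contribution → 20.47 μm/a
  ⇒ r_corr(carbon steel) = 25.83 μm/a
Convert to mass loss: 25.83 μm/a × 7.85 g/cm³ = 202.8 g·m⁻²·a⁻¹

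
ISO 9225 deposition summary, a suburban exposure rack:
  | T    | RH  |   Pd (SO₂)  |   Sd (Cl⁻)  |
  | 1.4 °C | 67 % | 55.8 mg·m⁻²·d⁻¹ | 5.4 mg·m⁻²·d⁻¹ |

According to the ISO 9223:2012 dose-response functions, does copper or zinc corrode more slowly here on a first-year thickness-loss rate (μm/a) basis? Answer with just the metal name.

copper

copper: f(T) = +0.126·(T−10) [T≤10 °C] = -1.0836
  sulphur-dioxide contribution → 0.2658 μm/a
  chloride contribution → 0.1931 μm/a
  total first-year rate 0.4589 μm/a
zinc: temperature factor f = +0.038·(-8.6) = -0.3268
  sulphur-dioxide contribution → 1.19 μm/a
  chloride contribution → 0.0881 μm/a
  ⇒ r_corr(zinc) = 1.278 μm/a
Ordering by μm/a: zinc (1.28) > copper (0.459)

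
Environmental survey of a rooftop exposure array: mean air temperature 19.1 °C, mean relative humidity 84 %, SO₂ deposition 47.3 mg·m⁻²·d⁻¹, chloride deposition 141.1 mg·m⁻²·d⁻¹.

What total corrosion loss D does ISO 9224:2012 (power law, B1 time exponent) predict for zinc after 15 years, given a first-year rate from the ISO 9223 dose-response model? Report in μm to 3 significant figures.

D(15) = 42.3 μm

zinc: temperature factor f = -0.071·(9.1) = -0.6461
  Pd branch = 0.0129·Pd^0.44·e^(0.046·RH+f) = 1.758 μm/a
  Sd branch = 0.0175·Sd^0.57·e^(0.008·RH+0.085·T) = 2.919 μm/a
  sum: 1.758 + 2.919 → r_corr = 4.677 μm/a
Long-term exponent b (ISO 9224 Table 2, B1) = 0.813
  D(15) = 4.677 × 15^0.813 = 4.677 × 9.04 = 42.28 μm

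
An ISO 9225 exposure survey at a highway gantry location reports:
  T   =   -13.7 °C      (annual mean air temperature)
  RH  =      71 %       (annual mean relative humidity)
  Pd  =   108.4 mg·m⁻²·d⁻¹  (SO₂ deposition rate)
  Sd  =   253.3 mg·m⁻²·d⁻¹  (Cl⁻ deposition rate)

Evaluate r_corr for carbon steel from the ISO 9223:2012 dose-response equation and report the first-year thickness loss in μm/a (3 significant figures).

carbon steel: T≤10 °C ⇒ hinge +0.150·(-13.7−10) = -3.5550
  SO₂ term: 1.77·108.4^0.52·exp(0.02·71-3.5550) = 2.393
  Sd branch = 0.102·Sd^0.62·e^(0.033·RH+0.04·T) = 18.99 μm/a
  r_corr = 2.393 + 18.99 = 21.38 μm/a

r_corr = 21.4 μm/a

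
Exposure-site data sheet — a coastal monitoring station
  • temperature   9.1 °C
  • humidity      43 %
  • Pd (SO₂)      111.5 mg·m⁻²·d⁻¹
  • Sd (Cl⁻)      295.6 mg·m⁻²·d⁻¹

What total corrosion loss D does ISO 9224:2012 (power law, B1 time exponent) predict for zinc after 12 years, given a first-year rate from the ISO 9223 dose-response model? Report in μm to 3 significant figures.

D(12) = 15.7 μm

zinc: T≤10 °C ⇒ hinge +0.038·(9.1−10) = -0.0342
  SO₂ term: 0.0129·111.5^0.44·exp(0.046·43-0.0342) = 0.7171
  Sd branch = 0.0175·Sd^0.57·e^(0.008·RH+0.085·T) = 1.37 μm/a
  sum: 0.7171 + 1.37 → r_corr = 2.087 μm/a
Long-term exponent b (ISO 9224 Table 2, B1) = 0.813
  D(12) = 2.087 × 12^0.813 = 2.087 × 7.54 = 15.74 μm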